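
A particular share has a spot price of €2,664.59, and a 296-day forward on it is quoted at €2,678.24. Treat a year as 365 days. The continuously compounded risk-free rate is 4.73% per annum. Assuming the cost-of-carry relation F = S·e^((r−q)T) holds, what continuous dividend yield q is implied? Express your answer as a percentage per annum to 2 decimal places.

From F = S·e^((r−q)T): (r − q) = ln(F/S)/T
ln(2678.24/2664.59) = ln(1.005123) = 0.005110
(r − q) = 0.005110 / (296/365) = 0.006301
q = r − ln(F/S)/T = 0.0473 − 0.006301 = 0.040999
q = 4.10%

4.10%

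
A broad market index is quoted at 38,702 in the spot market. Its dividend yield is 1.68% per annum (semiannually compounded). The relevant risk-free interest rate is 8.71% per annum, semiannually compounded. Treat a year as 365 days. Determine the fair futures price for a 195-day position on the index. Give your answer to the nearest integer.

F = S · (1+r/2)^(2T) / (1+q/2)^(2T)
= 38702 × 1.046601 / 1.008978 = 38702 × 1.037288
F = 40,145

40,145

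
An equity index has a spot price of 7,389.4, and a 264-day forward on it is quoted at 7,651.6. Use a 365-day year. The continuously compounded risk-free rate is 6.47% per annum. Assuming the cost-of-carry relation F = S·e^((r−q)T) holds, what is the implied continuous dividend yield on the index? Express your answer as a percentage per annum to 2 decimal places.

1.65%

From F = S·e^((r−q)T): (r − q) = ln(F/S)/T
ln(7651.6/7389.4) = ln(1.035483) = 0.034868
(r − q) = 0.034868 / (264/365) = 0.048208
q = r − ln(F/S)/T = 0.0647 − 0.048208 = 0.016492
q = 1.65%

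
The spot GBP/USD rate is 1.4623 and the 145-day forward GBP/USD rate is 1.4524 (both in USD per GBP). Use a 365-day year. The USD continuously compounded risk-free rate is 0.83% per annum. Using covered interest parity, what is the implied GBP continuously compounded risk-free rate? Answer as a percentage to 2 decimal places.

F = S·e^((r_USD − r_GBP)T) ⇒ r_GBP = r_USD − ln(F/S)/T
ln(1.4524/1.4623) = -0.006793; /(145/365) = -0.017100
r_GBP = 0.0083 + 0.017100 = 0.025400
r_GBP = 2.54%

2.54%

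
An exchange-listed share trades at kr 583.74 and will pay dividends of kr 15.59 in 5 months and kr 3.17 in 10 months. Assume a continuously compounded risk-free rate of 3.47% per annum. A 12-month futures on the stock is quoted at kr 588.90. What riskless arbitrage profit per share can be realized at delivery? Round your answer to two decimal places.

kr 3.65 per share

PV(dividends) I = 15.59·e^(−0.0347·5/12) + 3.17·e^(−0.0347·10/12) = 18.4459
Fair futures F* = (S − I)·e^(rT) = (583.74 − 18.4459)·e^0.034700 = 565.2941 × 1.035309 = 585.2541
Market kr 588.90 > fair 585.2541: forward overpriced → cash-and-carry (borrow at r, buy the stock and collect the dividends, short the forward).
Profit at T = |F_mkt − F*| = |588.90 − 585.2541| = kr 3.65 per share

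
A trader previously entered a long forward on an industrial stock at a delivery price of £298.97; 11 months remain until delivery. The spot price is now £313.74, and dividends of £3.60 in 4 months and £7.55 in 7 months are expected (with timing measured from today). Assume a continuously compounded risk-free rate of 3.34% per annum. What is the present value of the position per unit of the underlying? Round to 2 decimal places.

£12.82

PV(remaining dividends) I = 3.60·e^(−0.0334·4/12) + 7.55·e^(−0.0334·7/12) = 10.9645
Current forward F = (S − I)·e^(rT) = (313.74 − 10.9645)·e^(0.0334·11/12) = 302.7755 × 1.031090 = 312.1888
Value (long) = (F − K)·e^(−rT) = (312.1888 − 298.97) × 0.969847 = 12.8202
Value = £12.82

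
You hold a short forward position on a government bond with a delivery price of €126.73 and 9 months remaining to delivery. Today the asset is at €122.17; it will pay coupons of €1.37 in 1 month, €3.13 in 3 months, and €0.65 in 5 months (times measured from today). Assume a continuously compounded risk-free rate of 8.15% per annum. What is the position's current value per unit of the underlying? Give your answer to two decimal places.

€2.10

PV(remaining coupons) I = 1.37·e^(−0.0815·1/12) + 3.13·e^(−0.0815·3/12) + 0.65·e^(−0.0815·5/12) = 5.0559
Current forward F = (S − I)·e^(rT) = (122.17 − 5.0559)·e^(0.0815·9/12) = 117.1141 × 1.063032 = 124.4960
Value (long) = (F − K)·e^(−rT) = (124.4960 − 126.73) × 0.940706 = -2.1015
Short position value = −(long value) = €2.10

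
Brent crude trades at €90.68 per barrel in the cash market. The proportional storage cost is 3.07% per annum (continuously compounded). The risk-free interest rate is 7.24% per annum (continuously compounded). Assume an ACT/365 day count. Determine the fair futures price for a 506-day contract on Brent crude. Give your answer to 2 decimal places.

Net carry = r + u − y = 0.0724 + 0.0307 − 0.0000 = 0.1031
F = S·e^((r+u−y)T) = 90.68 · e^(0.1031 × 506/365) = 90.68 · e^0.142928
= 90.68 × 1.153647 = €104.61 per barrel

€104.61 per barrel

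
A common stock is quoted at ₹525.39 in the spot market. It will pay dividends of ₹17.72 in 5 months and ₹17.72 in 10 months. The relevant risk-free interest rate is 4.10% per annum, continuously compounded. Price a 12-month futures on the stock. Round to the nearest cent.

₹511.39

PV(dividends) I = 17.72·e^(−0.0410·5/12) + 17.72·e^(−0.0410·10/12)
I = 17.4199 + 17.1248 = 34.5447
F = (S − I)·e^(rT) = (525.39 − 34.5447) · e^(0.0410·12/12)
= 490.8453 · e^0.041000 = 490.8453 × 1.041852 = ₹511.39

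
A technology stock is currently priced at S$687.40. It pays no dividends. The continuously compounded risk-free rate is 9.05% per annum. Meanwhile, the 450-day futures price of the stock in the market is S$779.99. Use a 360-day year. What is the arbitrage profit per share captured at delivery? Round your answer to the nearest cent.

S$10.26 per share

Fair futures: F* = S·e^(carry·T), with carry = r = 0.0905
F* = 687.40 · e^(0.0905 × 450/360) = 687.40 · e^0.113125 = 687.40 × 1.119772 = S$769.7313
Market S$779.99 > fair S$769.7313: forward overpriced → cash-and-carry (buy spot, short the forward).
At maturity, profit = |F_mkt − F*| = |779.99 − 769.7313| = S$10.26 per share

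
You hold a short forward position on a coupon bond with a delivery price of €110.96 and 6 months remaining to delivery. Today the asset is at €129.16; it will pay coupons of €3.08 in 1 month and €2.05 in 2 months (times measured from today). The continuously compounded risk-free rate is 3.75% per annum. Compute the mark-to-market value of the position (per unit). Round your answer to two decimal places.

PV(remaining coupons) I = 3.08·e^(−0.0375·1/12) + 2.05·e^(−0.0375·2/12) = 5.1076
Current forward F = (S − I)·e^(rT) = (129.16 − 5.1076)·e^(0.0375·6/12) = 124.0524 × 1.018927 = 126.4003
Value (long) = (F − K)·e^(−rT) = (126.4003 − 110.96) × 0.981425 = 15.1535
Short position value = −(long value) = -€15.15

-€15.15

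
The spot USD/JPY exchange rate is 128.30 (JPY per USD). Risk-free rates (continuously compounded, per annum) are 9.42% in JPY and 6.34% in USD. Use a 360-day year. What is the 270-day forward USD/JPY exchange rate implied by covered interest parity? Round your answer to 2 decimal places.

F = S·e^((r_JPY − r_USD)T) = 128.30 · e^((0.0942 − 0.0634) × 270/360)
= 128.30 · e^0.023100 = 128.30 × 1.023369
F = 131.30 JPY per USD

131.30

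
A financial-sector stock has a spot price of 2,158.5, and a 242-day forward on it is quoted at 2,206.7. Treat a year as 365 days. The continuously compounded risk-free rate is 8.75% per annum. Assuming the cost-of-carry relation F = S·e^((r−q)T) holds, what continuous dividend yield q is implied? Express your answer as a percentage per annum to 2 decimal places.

From F = S·e^((r−q)T): (r − q) = ln(F/S)/T
ln(2206.7/2158.5) = ln(1.022330) = 0.022084
(r − q) = 0.022084 / (242/365) = 0.033309
q = r − ln(F/S)/T = 0.0875 − 0.033309 = 0.054191
q = 5.42%

5.42%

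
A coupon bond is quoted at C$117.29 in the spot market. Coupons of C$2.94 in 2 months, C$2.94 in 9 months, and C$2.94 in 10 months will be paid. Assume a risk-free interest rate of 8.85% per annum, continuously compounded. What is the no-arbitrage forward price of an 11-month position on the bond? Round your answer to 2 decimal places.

PV(coupons) I = 2.94·e^(−0.0885·2/12) + 2.94·e^(−0.0885·9/12) + 2.94·e^(−0.0885·10/12)
I = 2.8970 + 2.7512 + 2.7310 = 8.3792
F = (S − I)·e^(rT) = (117.29 − 8.3792) · e^(0.0885·11/12)
= 108.9108 · e^0.081125 = 108.9108 × 1.084506 = C$118.11

C$118.11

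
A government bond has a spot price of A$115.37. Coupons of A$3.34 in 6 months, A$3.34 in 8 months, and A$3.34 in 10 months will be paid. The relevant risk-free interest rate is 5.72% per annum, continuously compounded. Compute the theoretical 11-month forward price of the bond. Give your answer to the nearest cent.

A$111.42

PV(coupons) I = 3.34·e^(−0.0572·6/12) + 3.34·e^(−0.0572·8/12) + 3.34·e^(−0.0572·10/12)
I = 3.2458 + 3.2150 + 3.1845 = 9.6453
F = (S − I)·e^(rT) = (115.37 − 9.6453) · e^(0.0572·11/12)
= 105.7247 · e^0.052433 = 105.7247 × 1.053832 = A$111.42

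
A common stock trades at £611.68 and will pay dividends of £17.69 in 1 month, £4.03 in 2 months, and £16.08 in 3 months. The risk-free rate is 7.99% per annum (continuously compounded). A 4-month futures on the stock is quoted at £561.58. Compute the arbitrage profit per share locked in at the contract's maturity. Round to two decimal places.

£28.29 per share

PV(dividends) I = 17.69·e^(−0.0799·1/12) + 4.03·e^(−0.0799·2/12) + 16.08·e^(−0.0799·3/12) = 37.3113
Fair futures F* = (S − I)·e^(rT) = (611.68 − 37.3113)·e^0.026633 = 574.3687 × 1.026991 = 589.8715
Market £561.58 < fair 589.8715: forward underpriced → reverse cash-and-carry (short the stock, invest proceeds at r, pay the dividends, go long the forward).
Profit at T = |F_mkt − F*| = |561.58 − 589.8715| = £28.29 per share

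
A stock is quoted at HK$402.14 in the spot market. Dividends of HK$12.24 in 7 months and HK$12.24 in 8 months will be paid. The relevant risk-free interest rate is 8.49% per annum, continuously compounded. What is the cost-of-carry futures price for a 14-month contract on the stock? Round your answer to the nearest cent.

PV(dividends) I = 12.24·e^(−0.0849·7/12) + 12.24·e^(−0.0849·8/12)
I = 11.6486 + 11.5665 = 23.2151
F = (S − I)·e^(rT) = (402.14 − 23.2151) · e^(0.0849·14/12)
= 378.9249 · e^0.099050 = 378.9249 × 1.104122 = HK$418.38

HK$418.38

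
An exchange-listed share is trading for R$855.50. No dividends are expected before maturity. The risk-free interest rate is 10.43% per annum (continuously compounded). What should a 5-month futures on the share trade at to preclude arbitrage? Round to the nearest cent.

R$893.50

F = S·e^(rT) = 855.50 · e^(0.1043 × 5/12)
= 855.50 · e^0.043458 = 855.50 × 1.044416
F = R$893.50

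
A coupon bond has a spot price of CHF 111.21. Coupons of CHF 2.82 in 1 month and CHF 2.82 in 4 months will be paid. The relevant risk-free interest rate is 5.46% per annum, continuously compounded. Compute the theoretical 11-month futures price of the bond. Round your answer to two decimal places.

PV(coupons) I = 2.82·e^(−0.0546·1/12) + 2.82·e^(−0.0546·4/12)
I = 2.8072 + 2.7691 = 5.5763
F = (S − I)·e^(rT) = (111.21 − 5.5763) · e^(0.0546·11/12)
= 105.6337 · e^0.050050 = 105.6337 × 1.051324 = CHF 111.06

CHF 111.06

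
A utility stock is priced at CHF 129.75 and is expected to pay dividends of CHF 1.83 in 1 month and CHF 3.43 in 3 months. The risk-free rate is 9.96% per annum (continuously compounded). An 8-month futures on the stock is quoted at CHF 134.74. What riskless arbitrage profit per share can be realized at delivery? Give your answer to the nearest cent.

PV(dividends) I = 1.83·e^(−0.0996·1/12) + 3.43·e^(−0.0996·3/12) = 5.1605
Fair futures F* = (S − I)·e^(rT) = (129.75 − 5.1605)·e^0.066400 = 124.5895 × 1.068654 = 133.1431
Market CHF 134.74 > fair 133.1431: forward overpriced → cash-and-carry (borrow at r, buy the stock and collect the dividends, short the forward).
Profit at T = |F_mkt − F*| = |134.74 − 133.1431| = CHF 1.60 per share

CHF 1.60 per share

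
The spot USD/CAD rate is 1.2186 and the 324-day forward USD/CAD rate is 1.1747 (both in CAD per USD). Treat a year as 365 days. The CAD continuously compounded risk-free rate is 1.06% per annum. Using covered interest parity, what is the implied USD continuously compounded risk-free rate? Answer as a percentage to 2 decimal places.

5.19%

F = S·e^((r_CAD − r_USD)T) ⇒ r_USD = r_CAD − ln(F/S)/T
ln(1.1747/1.2186) = -0.036690; /(324/365) = -0.041333
r_USD = 0.0106 + 0.041333 = 0.051933
r_USD = 5.19%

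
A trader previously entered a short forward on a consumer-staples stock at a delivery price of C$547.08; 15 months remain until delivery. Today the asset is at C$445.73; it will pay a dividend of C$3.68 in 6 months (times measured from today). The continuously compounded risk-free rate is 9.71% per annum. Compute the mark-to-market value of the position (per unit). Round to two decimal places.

C$42.33

PV(remaining dividends) I = 3.68·e^(−0.0971·6/12) = 3.5056
Current forward F = (S − I)·e^(rT) = (445.73 − 3.5056)·e^(0.0971·15/12) = 442.2244 × 1.129048 = 499.2926
Value (long) = (F − K)·e^(−rT) = (499.2926 − 547.08) × 0.885702 = -42.3254
Short position value = −(long value) = C$42.33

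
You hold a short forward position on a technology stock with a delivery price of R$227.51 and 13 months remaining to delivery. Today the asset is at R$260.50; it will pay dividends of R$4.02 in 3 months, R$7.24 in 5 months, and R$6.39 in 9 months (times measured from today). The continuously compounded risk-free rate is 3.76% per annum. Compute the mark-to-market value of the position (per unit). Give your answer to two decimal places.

-R$24.75

PV(remaining dividends) I = 4.02·e^(−0.0376·3/12) + 7.24·e^(−0.0376·5/12) + 6.39·e^(−0.0376·9/12) = 17.3222
Current forward F = (S − I)·e^(rT) = (260.50 − 17.3222)·e^(0.0376·13/12) = 243.1778 × 1.041574 = 253.2877
Value (long) = (F − K)·e^(−rT) = (253.2877 − 227.51) × 0.960085 = 24.7488
Short position value = −(long value) = -R$24.75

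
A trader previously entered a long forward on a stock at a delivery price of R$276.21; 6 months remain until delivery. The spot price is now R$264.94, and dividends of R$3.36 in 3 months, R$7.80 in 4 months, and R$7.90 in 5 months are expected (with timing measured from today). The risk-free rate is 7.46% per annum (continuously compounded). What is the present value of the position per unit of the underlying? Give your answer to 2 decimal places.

PV(remaining dividends) I = 3.36·e^(−0.0746·3/12) + 7.80·e^(−0.0746·4/12) + 7.90·e^(−0.0746·5/12) = 18.5646
Current forward F = (S − I)·e^(rT) = (264.94 − 18.5646)·e^(0.0746·6/12) = 246.3754 × 1.038004 = 255.7387
Value (long) = (F − K)·e^(−rT) = (255.7387 − 276.21) × 0.963387 = -19.7218
Value = -R$19.72

-R$19.72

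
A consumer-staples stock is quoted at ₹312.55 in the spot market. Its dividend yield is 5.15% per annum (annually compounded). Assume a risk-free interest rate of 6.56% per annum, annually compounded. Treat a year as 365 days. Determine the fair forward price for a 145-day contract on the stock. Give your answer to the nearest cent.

F = S · (1+r)^T / (1+q)^T
= 312.55 × 1.025562 / 1.020150 = 312.55 × 1.005305
F = ₹314.21

₹314.21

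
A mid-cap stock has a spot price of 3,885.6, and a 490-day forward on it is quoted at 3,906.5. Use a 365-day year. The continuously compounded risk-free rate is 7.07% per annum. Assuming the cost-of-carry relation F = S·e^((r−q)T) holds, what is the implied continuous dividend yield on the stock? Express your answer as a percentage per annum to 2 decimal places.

From F = S·e^((r−q)T): (r − q) = ln(F/S)/T
ln(3906.5/3885.6) = ln(1.005379) = 0.005365
(r − q) = 0.005365 / (490/365) = 0.003996
q = r − ln(F/S)/T = 0.0707 − 0.003996 = 0.066704
q = 6.67%

6.67%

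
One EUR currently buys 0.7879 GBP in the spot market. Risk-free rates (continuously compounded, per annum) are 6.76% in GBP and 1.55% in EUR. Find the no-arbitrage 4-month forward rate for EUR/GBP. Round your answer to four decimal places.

0.8017

F = S·e^((r_GBP − r_EUR)T) = 0.7879 · e^((0.0676 − 0.0155) × 4/12)
= 0.7879 · e^0.017367 = 0.7879 × 1.017519
F = 0.8017 GBP per EUR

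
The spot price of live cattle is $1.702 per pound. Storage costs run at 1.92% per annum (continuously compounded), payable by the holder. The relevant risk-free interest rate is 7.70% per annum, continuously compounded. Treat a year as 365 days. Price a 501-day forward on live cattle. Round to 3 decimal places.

$1.942 per pound

Net carry = r + u − y = 0.0770 + 0.0192 − 0.0000 = 0.0962
F = S·e^((r+u−y)T) = 1.702 · e^(0.0962 × 501/365) = 1.702 · e^0.132044
= 1.702 × 1.141159 = $1.942 per pound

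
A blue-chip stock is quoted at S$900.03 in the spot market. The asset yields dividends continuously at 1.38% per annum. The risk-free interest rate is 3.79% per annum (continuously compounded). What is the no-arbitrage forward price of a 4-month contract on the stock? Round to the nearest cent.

S$907.29

F = S·e^((r − q)T) = 900.03 · e^((0.0379 − 0.0138) × 4/12)
= 900.03 · e^0.008033 = 900.03 × 1.008065
F = S$907.29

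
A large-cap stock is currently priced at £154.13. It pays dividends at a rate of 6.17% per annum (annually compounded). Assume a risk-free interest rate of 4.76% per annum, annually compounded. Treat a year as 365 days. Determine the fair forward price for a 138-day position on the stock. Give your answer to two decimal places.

F = S · (1+r)^T / (1+q)^T
= 154.13 × 1.017737 / 1.022894 = 154.13 × 0.994958
F = £153.35

£153.35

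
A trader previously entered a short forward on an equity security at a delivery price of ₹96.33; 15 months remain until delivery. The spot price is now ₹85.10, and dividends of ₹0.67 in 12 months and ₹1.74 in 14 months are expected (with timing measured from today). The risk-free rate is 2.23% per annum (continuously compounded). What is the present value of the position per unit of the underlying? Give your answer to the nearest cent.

₹10.93

PV(remaining dividends) I = 0.67·e^(−0.0223·12/12) + 1.74·e^(−0.0223·14/12) = 2.3505
Current forward F = (S − I)·e^(rT) = (85.10 − 2.3505)·e^(0.0223·15/12) = 82.7495 × 1.028267 = 85.0886
Value (long) = (F − K)·e^(−rT) = (85.0886 − 96.33) × 0.972510 = -10.9324
Short position value = −(long value) = ₹10.93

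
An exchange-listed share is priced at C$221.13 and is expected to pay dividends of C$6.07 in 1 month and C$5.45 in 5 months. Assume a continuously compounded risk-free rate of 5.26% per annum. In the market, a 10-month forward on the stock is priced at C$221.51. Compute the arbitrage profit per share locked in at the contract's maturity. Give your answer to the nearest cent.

PV(dividends) I = 6.07·e^(−0.0526·1/12) + 5.45·e^(−0.0526·5/12) = 11.3753
Fair forward F* = (S − I)·e^(rT) = (221.13 − 11.3753)·e^0.043833 = 209.7547 × 1.044808 = 219.1534
Market C$221.51 > fair 219.1534: forward overpriced → cash-and-carry (borrow at r, buy the stock and collect the dividends, short the forward).
Profit at T = |F_mkt − F*| = |221.51 − 219.1534| = C$2.36 per share

C$2.36 per share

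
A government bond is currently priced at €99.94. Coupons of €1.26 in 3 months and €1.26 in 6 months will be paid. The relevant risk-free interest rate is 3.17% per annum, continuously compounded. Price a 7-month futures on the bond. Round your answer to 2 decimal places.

PV(coupons) I = 1.26·e^(−0.0317·3/12) + 1.26·e^(−0.0317·6/12)
I = 1.2501 + 1.2402 = 2.4903
F = (S − I)·e^(rT) = (99.94 − 2.4903) · e^(0.0317·7/12)
= 97.4497 · e^0.018492 = 97.4497 × 1.018664 = €99.27

€99.27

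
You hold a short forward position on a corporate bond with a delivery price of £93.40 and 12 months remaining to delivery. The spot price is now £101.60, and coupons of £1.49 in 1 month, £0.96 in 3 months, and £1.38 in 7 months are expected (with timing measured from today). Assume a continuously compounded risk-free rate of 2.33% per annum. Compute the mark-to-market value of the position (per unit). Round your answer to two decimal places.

PV(remaining coupons) I = 1.49·e^(−0.0233·1/12) + 0.96·e^(−0.0233·3/12) + 1.38·e^(−0.0233·7/12) = 3.8029
Current forward F = (S − I)·e^(rT) = (101.60 − 3.8029)·e^(0.0233·12/12) = 97.7971 × 1.023574 = 100.1026
Value (long) = (F − K)·e^(−rT) = (100.1026 − 93.40) × 0.976969 = 6.5482
Short position value = −(long value) = -£6.55

-£6.55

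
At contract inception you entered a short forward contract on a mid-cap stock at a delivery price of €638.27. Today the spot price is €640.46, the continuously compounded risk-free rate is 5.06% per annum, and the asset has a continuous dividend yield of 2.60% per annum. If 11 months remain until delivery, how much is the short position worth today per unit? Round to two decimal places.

-€16.04

Current fair forward for the remaining 11 months: F = S·e^((r − q)·T), (r − q) = 0.0506 − 0.0260 = 0.0246
F = 640.46 · e^(0.0246 × 11/12) = 640.46 × 1.022806 = 655.0663
Value of long forward = (F − K)·e^(−rT) = (655.0663 − 638.27) · e^(−0.0506·11/12)
= 16.7963 × 0.954676 = 16.04
Short position value = −(long value) = -€16.04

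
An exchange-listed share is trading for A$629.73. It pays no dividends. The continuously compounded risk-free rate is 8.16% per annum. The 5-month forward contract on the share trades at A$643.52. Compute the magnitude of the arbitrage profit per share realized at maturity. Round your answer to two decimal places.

Fair forward: F* = S·e^(carry·T), with carry = r = 0.0816
F* = 629.73 · e^(0.0816 × 5/12) = 629.73 · e^0.034000 = 629.73 × 1.034585 = A$651.5092
Market A$643.52 < fair A$651.5092: forward underpriced → reverse cash-and-carry (short spot, go long the forward).
At maturity, profit = |F_mkt − F*| = |643.52 − 651.5092| = A$7.99 per share

A$7.99 per share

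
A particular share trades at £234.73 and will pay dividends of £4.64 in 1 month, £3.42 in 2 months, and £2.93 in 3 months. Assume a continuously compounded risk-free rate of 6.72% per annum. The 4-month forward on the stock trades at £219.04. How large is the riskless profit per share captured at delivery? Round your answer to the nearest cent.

£9.88 per share

PV(dividends) I = 4.64·e^(−0.0672·1/12) + 3.42·e^(−0.0672·2/12) + 2.93·e^(−0.0672·3/12) = 10.8772
Fair forward F* = (S − I)·e^(rT) = (234.73 − 10.8772)·e^0.022400 = 223.8528 × 1.022653 = 228.9237
Market £219.04 < fair 228.9237: forward underpriced → reverse cash-and-carry (short the stock, invest proceeds at r, pay the dividends, go long the forward).
Profit at T = |F_mkt − F*| = |219.04 − 228.9237| = £9.88 per share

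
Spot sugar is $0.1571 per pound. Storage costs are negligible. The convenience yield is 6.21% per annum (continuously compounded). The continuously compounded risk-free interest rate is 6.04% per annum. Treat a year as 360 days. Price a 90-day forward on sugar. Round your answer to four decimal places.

Net carry = r + u − y = 0.0604 + 0.0000 − 0.0621 = -0.0017
F = S·e^((r+u−y)T) = 0.1571 · e^(-0.0017 × 90/360) = 0.1571 · e^-0.000425
= 0.1571 × 0.999575 = $0.1570 per pound

$0.1570 per pound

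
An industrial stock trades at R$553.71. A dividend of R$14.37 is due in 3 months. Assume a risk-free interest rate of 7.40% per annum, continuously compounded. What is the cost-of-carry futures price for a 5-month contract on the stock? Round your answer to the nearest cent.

PV(dividends) I = 14.37·e^(−0.0740·3/12)
I = 14.1066
F = (S − I)·e^(rT) = (553.71 − 14.1066) · e^(0.0740·5/12)
= 539.6034 · e^0.030833 = 539.6034 × 1.031313 = R$556.50

R$556.50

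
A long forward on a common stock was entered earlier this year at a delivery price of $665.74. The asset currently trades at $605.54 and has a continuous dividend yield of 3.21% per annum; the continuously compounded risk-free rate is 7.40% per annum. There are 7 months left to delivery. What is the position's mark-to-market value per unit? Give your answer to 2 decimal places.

-$43.31

Current fair forward for the remaining 7 months: F = S·e^((r − q)·T), (r − q) = 0.0740 − 0.0321 = 0.0419
F = 605.54 · e^(0.0419 × 7/12) = 605.54 × 1.024743 = 620.5229
Value of long forward = (F − K)·e^(−rT) = (620.5229 − 665.74) · e^(−0.0740·7/12)
= -45.2171 × 0.957752 = -43.31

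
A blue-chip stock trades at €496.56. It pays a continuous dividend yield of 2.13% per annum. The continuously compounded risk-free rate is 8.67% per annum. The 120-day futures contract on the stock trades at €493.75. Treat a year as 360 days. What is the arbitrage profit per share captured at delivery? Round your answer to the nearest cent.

€13.75 per share

Fair futures: F* = S·e^(carry·T), with carry = (r − q) = 0.0867 − 0.0213 = 0.0654
F* = 496.56 · e^(0.0654 × 120/360) = 496.56 · e^0.021800 = 496.56 × 1.022039 = €507.5037
Market €493.75 < fair €507.5037: forward underpriced → reverse cash-and-carry (short spot, go long the forward).
At maturity, profit = |F_mkt − F*| = |493.75 − 507.5037| = €13.75 per share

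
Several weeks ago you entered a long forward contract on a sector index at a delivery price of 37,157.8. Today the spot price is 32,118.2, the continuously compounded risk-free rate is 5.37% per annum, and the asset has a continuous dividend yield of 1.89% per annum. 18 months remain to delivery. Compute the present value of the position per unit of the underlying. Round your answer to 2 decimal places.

-3061.68

Current fair forward for the remaining 18 months: F = S·e^((r − q)·T), (r − q) = 0.0537 − 0.0189 = 0.0348
F = 32118.2 · e^(0.0348 × 18/12) = 32118.2 × 1.05358644 = 33839.3000
Value of long forward = (F − K)·e^(−rT) = (33839.3000 − 37157.8) · e^(−0.0537·18/12)
= -3318.5000 × 0.92260877 = -3061.68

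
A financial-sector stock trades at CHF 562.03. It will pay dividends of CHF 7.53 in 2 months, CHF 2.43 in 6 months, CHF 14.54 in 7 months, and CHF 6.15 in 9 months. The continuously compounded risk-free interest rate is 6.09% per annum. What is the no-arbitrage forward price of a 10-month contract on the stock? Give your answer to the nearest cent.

CHF 560.02

PV(dividends) I = 7.53·e^(−0.0609·2/12) + 2.43·e^(−0.0609·6/12) + 14.54·e^(−0.0609·7/12) + 6.15·e^(−0.0609·9/12)
I = 7.4540 + 2.3571 + 14.0325 + 5.8754 = 29.7190
F = (S − I)·e^(rT) = (562.03 − 29.7190) · e^(0.0609·10/12)
= 532.3110 · e^0.050750 = 532.3110 × 1.052060 = CHF 560.02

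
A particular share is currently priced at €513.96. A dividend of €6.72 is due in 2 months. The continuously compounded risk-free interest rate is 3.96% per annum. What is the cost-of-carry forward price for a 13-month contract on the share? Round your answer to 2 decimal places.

€529.52

PV(dividends) I = 6.72·e^(−0.0396·2/12)
I = 6.6758
F = (S − I)·e^(rT) = (513.96 − 6.6758) · e^(0.0396·13/12)
= 507.2842 · e^0.042900 = 507.2842 × 1.043834 = €529.52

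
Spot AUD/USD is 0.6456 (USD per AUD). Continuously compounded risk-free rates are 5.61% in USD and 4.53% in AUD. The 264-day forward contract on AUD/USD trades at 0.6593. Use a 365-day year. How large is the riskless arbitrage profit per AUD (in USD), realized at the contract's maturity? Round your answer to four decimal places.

Fair forward: F* = S·e^(carry·T), with carry = (r_USD − r_AUD) = 0.0561 − 0.0453 = 0.0108
F* = 0.6456 · e^(0.0108 × 264/365) = 0.6456 · e^0.007812 = 0.6456 × 1.007843 = 0.6507
Market 0.6593 > fair 0.6507: forward overpriced → cash-and-carry (buy spot, short the forward).
At maturity, profit = |F_mkt − F*| = |0.6593 − 0.6507| = 0.0086 per AUD (in USD)

0.0086 per AUD (in USD)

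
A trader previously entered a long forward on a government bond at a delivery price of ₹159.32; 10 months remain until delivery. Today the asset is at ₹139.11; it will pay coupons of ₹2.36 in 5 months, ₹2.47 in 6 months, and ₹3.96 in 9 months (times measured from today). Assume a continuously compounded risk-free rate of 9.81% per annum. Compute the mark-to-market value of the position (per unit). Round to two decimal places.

-₹16.00

PV(remaining coupons) I = 2.36·e^(−0.0981·5/12) + 2.47·e^(−0.0981·6/12) + 3.96·e^(−0.0981·9/12) = 8.2964
Current forward F = (S − I)·e^(rT) = (139.11 − 8.2964)·e^(0.0981·10/12) = 130.8136 × 1.085184 = 141.9568
Value (long) = (F − K)·e^(−rT) = (141.9568 − 159.32) × 0.921502 = -16.0002
Value = -₹16.00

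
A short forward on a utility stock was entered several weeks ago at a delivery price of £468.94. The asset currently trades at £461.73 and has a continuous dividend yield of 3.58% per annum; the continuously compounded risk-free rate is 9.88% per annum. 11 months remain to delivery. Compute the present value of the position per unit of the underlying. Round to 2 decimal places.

Current fair forward for the remaining 11 months: F = S·e^((r − q)·T), (r − q) = 0.0988 − 0.0358 = 0.0630
F = 461.73 · e^(0.0630 × 11/12) = 461.73 × 1.059450 = 489.1798
Value of long forward = (F − K)·e^(−rT) = (489.1798 − 468.94) · e^(−0.0988·11/12)
= 20.2398 × 0.913413 = 18.49
Short position value = −(long value) = -£18.49

-£18.49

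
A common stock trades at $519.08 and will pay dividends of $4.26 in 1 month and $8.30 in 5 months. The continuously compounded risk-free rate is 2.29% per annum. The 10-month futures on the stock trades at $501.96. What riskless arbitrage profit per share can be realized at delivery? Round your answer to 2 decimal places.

$14.41 per share

PV(dividends) I = 4.26·e^(−0.0229·1/12) + 8.30·e^(−0.0229·5/12) = 12.4731
Fair futures F* = (S − I)·e^(rT) = (519.08 − 12.4731)·e^0.019083 = 506.6069 × 1.019266 = 516.3672
Market $501.96 < fair 516.3672: forward underpriced → reverse cash-and-carry (short the stock, invest proceeds at r, pay the dividends, go long the forward).
Profit at T = |F_mkt − F*| = |501.96 − 516.3672| = $14.41 per share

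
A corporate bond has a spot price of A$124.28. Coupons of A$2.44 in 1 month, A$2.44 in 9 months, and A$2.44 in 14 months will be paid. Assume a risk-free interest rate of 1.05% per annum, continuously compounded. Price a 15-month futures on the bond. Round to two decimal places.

PV(coupons) I = 2.44·e^(−0.0105·1/12) + 2.44·e^(−0.0105·9/12) + 2.44·e^(−0.0105·14/12)
I = 2.4379 + 2.4209 + 2.4103 = 7.2691
F = (S − I)·e^(rT) = (124.28 − 7.2691) · e^(0.0105·15/12)
= 117.0109 · e^0.013125 = 117.0109 × 1.013212 = A$118.56

A$118.56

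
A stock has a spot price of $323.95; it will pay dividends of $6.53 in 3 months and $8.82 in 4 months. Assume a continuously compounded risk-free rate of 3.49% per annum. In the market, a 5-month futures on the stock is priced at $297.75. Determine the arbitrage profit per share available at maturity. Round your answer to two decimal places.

PV(dividends) I = 6.53·e^(−0.0349·3/12) + 8.82·e^(−0.0349·4/12) = 15.1913
Fair futures F* = (S − I)·e^(rT) = (323.95 − 15.1913)·e^0.014542 = 308.7587 × 1.014648 = 313.2814
Market $297.75 < fair 313.2814: forward underpriced → reverse cash-and-carry (short the stock, invest proceeds at r, pay the dividends, go long the forward).
Profit at T = |F_mkt − F*| = |297.75 − 313.2814| = $15.53 per share

$15.53 per share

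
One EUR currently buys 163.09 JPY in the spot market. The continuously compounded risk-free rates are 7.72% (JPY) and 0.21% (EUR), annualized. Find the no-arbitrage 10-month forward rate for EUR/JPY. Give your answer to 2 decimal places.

F = S·e^((r_JPY − r_EUR)T) = 163.09 · e^((0.0772 − 0.0021) × 10/12)
= 163.09 · e^0.062583 = 163.09 × 1.064583
F = 173.62 JPY per EUR

173.62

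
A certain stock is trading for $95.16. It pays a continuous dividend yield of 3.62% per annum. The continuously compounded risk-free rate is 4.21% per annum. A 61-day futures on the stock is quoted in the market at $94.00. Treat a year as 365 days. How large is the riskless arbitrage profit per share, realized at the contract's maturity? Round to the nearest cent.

$1.25 per share

Fair futures: F* = S·e^(carry·T), with carry = (r − q) = 0.0421 − 0.0362 = 0.0059
F* = 95.16 · e^(0.0059 × 61/365) = 95.16 · e^0.000986 = 95.16 × 1.000986 = $95.2538
Market $94.00 < fair $95.2538: forward underpriced → reverse cash-and-carry (short spot, go long the forward).
At maturity, profit = |F_mkt − F*| = |94.00 − 95.2538| = $1.25 per share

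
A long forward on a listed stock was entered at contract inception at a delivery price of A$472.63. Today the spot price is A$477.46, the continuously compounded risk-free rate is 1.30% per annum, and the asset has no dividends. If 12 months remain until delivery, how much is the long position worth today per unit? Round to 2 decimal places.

A$10.93

Current fair forward for the remaining 12 months: F = S·e^(r·T), r = 0.0130
F = 477.46 · e^(0.0130 × 12/12) = 477.46 × 1.013085 = 483.7076
Value of long forward = (F − K)·e^(−rT) = (483.7076 − 472.63) · e^(−0.0130·12/12)
= 11.0776 × 0.987084 = 10.93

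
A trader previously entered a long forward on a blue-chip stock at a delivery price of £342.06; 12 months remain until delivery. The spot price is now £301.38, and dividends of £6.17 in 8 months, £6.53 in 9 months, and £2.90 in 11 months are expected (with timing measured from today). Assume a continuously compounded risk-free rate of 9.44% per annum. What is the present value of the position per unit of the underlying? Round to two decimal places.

-£24.40

PV(remaining dividends) I = 6.17·e^(−0.0944·8/12) + 6.53·e^(−0.0944·9/12) + 2.90·e^(−0.0944·11/12) = 14.5369
Current forward F = (S − I)·e^(rT) = (301.38 − 14.5369)·e^(0.0944·12/12) = 286.8431 × 1.098999 = 315.2403
Value (long) = (F − K)·e^(−rT) = (315.2403 − 342.06) × 0.909919 = -24.4038
Value = -£24.40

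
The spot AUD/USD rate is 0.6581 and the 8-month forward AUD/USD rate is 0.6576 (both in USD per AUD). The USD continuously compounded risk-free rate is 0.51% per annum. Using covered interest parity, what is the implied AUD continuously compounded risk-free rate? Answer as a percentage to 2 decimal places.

F = S·e^((r_USD − r_AUD)T) ⇒ r_AUD = r_USD − ln(F/S)/T
ln(0.6576/0.6581) = -0.000760; /(8/12) = -0.001140
r_AUD = 0.0051 + 0.001140 = 0.006240
r_AUD = 0.62%

0.62%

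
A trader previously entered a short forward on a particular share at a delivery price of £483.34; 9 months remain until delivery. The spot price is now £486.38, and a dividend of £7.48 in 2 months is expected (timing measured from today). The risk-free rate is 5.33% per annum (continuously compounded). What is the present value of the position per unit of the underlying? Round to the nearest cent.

PV(remaining dividends) I = 7.48·e^(−0.0533·2/12) = 7.4138
Current forward F = (S − I)·e^(rT) = (486.38 − 7.4138)·e^(0.0533·9/12) = 478.9662 × 1.040785 = 498.5008
Value (long) = (F − K)·e^(−rT) = (498.5008 − 483.34) × 0.960813 = 14.5667
Short position value = −(long value) = -£14.57

-£14.57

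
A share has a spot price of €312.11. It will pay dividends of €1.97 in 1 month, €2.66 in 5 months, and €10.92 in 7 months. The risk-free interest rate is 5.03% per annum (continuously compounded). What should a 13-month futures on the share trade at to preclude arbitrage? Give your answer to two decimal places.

€313.57

PV(dividends) I = 1.97·e^(−0.0503·1/12) + 2.66·e^(−0.0503·5/12) + 10.92·e^(−0.0503·7/12)
I = 1.9618 + 2.6048 + 10.6042 = 15.1708
F = (S − I)·e^(rT) = (312.11 − 15.1708) · e^(0.0503·13/12)
= 296.9392 · e^0.054492 = 296.9392 × 1.056004 = €313.57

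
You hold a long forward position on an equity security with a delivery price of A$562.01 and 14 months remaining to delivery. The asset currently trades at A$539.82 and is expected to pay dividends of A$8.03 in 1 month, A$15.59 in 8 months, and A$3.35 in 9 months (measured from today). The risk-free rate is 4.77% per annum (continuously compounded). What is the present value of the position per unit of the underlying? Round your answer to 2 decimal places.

PV(remaining dividends) I = 8.03·e^(−0.0477·1/12) + 15.59·e^(−0.0477·8/12) + 3.35·e^(−0.0477·9/12) = 26.3325
Current forward F = (S − I)·e^(rT) = (539.82 − 26.3325)·e^(0.0477·14/12) = 513.4875 × 1.057228 = 542.8734
Value (long) = (F − K)·e^(−rT) = (542.8734 − 562.01) × 0.945870 = -18.1007
Value = -A$18.10

-A$18.10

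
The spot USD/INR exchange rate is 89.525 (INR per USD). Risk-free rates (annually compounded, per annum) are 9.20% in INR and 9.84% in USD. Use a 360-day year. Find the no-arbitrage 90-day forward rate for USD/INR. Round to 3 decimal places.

By covered interest parity, F = S · (1+r_INR)^T / (1+r_USD)^T
= 89.525 × 1.022247 / 1.023741 = 89.525 × 0.998541
F = 89.394 INR per USD

89.394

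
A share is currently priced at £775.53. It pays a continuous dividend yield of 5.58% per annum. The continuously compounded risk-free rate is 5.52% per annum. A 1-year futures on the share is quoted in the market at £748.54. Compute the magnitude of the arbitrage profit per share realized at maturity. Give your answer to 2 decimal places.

Fair futures: F* = S·e^(carry·T), with carry = (r − q) = 0.0552 − 0.0558 = -0.0006
F* = 775.53 · e^(-0.0006 × 1) = 775.53 · e^-0.000600 = 775.53 × 0.999400 = £775.0647
Market £748.54 < fair £775.0647: forward underpriced → reverse cash-and-carry (short spot, go long the forward).
At maturity, profit = |F_mkt − F*| = |748.54 − 775.0647| = £26.52 per share

£26.52 per share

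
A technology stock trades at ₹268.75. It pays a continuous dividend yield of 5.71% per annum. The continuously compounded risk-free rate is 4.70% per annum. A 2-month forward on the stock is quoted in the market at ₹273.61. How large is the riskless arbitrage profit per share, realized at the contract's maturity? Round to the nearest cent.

Fair forward: F* = S·e^(carry·T), with carry = (r − q) = 0.0470 − 0.0571 = -0.0101
F* = 268.75 · e^(-0.0101 × 2/12) = 268.75 · e^-0.001683 = 268.75 × 0.998318 = ₹268.2980
Market ₹273.61 > fair ₹268.2980: forward overpriced → cash-and-carry (buy spot, short the forward).
At maturity, profit = |F_mkt − F*| = |273.61 − 268.2980| = ₹5.31 per share

₹5.31 per share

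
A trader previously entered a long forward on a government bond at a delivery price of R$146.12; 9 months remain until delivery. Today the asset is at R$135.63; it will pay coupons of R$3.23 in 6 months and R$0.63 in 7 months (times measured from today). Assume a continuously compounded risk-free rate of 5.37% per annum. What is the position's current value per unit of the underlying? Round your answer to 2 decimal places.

PV(remaining coupons) I = 3.23·e^(−0.0537·6/12) + 0.63·e^(−0.0537·7/12) = 3.7550
Current forward F = (S − I)·e^(rT) = (135.63 − 3.7550)·e^(0.0537·9/12) = 131.8750 × 1.041097 = 137.2947
Value (long) = (F − K)·e^(−rT) = (137.2947 − 146.12) × 0.960525 = -8.4769
Value = -R$8.48

-R$8.48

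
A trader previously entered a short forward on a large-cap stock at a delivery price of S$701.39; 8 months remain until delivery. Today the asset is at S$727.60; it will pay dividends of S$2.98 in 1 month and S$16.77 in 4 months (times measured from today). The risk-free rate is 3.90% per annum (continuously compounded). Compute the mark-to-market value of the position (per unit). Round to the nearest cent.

PV(remaining dividends) I = 2.98·e^(−0.0390·1/12) + 16.77·e^(−0.0390·4/12) = 19.5237
Current forward F = (S − I)·e^(rT) = (727.60 − 19.5237)·e^(0.0390·8/12) = 708.0763 × 1.026341 = 726.7277
Value (long) = (F − K)·e^(−rT) = (726.7277 − 701.39) × 0.974335 = 24.6874
Short position value = −(long value) = -S$24.69

-S$24.69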